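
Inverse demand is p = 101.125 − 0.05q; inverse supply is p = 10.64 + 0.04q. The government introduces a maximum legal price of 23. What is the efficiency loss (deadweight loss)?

21823.09

Competitive equilibrium: 101.125 − 0.05q = 10.64 + 0.04q → q* = 1005.3889, p* = 50.8556.
At the ceiling p = 23, quantity supplied = (23 − 10.64)/0.04 = 309.
Willingness to pay at q' = 309: 101.125 − 0.05·309 = 85.675.
Δq = 1005.3889 − 309 = 696.3889; wedge = 85.675 − 23 = 62.675.
The triangle = ½ × 696.3889 × 62.675 = 21823.09.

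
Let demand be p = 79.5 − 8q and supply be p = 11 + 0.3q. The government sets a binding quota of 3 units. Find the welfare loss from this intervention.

Competitive equilibrium: 79.5 − 8q = 11 + 0.3q → q* = 8.253, p* = 13.4759.
At q = 3: demand price = 79.5 − 8·3 = 55.5; supply price = 11 + 0.3·3 = 11.9.
Δq = 8.253 − 3 = 5.253; wedge = 55.5 − 11.9 = 43.6.
DWL = ½ × 5.253 × 43.6 = 114.52.

114.52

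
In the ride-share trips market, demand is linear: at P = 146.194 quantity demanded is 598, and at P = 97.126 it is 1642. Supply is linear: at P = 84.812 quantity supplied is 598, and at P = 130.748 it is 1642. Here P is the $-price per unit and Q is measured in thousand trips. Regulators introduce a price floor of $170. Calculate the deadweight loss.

Demand slope = (97.126 − 146.194)/(1642 − 598) = −0.047, so P = 174.3 − 0.047Q.
Supply slope = (130.748 − 84.812)/(1642 − 598) = 0.044, so P = 58.5 + 0.044Q.
Competitive equilibrium: 174.3 − 0.047Q = 58.5 + 0.044Q → Q* = 1272.52747, P* = 114.49121.
At the floor P = 170, quantity demanded = (174.3 − 170)/0.047 = 91.48936.
Sellers' marginal cost at Q' = 91.48936: 58.5 + 0.044·91.48936 = 62.52553.
ΔQ = 1272.52747 − 91.48936 = 1181.03811; wedge = 170 − 62.52553 = 107.47447.
The triangle = ½ × 1181.03811 × 107.47447 = $63465.72 thousand.

$63465.72 thousand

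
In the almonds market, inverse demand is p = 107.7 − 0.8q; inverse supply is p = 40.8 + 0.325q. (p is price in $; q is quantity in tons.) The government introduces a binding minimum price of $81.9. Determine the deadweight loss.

Competitive equilibrium: 107.7 − 0.8q = 40.8 + 0.325q → q* = 59.4667, p* = 60.1267.
At the floor p = 81.9, quantity demanded = (107.7 − 81.9)/0.8 = 32.25.
Sellers' marginal cost at q' = 32.25: 40.8 + 0.325·32.25 = 51.2813.
Δq = 59.4667 − 32.25 = 27.2167; wedge = 81.9 − 51.2813 = 30.6187.
Deadweight loss = ½ × 27.2167 × 30.6187 = $416.67.

$416.67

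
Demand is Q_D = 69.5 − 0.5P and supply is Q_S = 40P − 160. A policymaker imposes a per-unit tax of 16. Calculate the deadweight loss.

In inverse form: demand P = 139 − 2Q, supply P = 4 + 0.025Q.
Competitive equilibrium: 139 − 2Q = 4 + 0.025Q → Q* = 66.6667, P* = 5.6667.
With the tax, the buyer price exceeds the seller price by 16: (139 − 2Q) − (4 + 0.025Q) = 16 → Q' = 58.7654.
ΔQ = 66.6667 − 58.7654 = 7.9013; the wedge equals the tax, 16.
Welfare loss = ½ × 7.9013 × 16 = 63.21.

63.21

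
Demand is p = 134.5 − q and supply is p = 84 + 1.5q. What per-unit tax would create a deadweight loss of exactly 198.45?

31.5

Competitive equilibrium: 134.5 − q = 84 + 1.5q → q* = 20.2, p* = 114.3.
A tax t gives Δq = t/2.5 and wedge t, so DWL = t²/5.
t²/5 = 198.45 → t² = 992.25 → t = 31.5.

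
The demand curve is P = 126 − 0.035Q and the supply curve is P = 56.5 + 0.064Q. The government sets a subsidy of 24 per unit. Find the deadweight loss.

2909.09

Competitive equilibrium: 126 − 0.035Q = 56.5 + 0.064Q → Q* = 702.0202, P* = 101.4293.
The subsidy lowers effective supply by 24: P = 32.5 + 0.064Q.
New quantity: 126 − 0.035Q = 32.5 + 0.064Q → Q' = 944.4444.
Overproduction ΔQ = 944.4444 − 702.0202 = 242.4242; wedge = subsidy = 24.
Deadweight loss = ½ × 242.4242 × 24 = 2909.09.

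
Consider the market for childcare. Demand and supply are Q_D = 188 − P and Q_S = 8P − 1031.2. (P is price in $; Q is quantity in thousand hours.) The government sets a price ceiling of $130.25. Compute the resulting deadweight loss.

In inverse form: demand P = 188 − Q, supply P = 128.9 + 0.125Q.
Competitive equilibrium: 188 − Q = 128.9 + 0.125Q → Q* = 52.5333, P* = 135.4667.
At the ceiling P = 130.25, quantity supplied = (130.25 − 128.9)/0.125 = 10.8.
Willingness to pay at Q' = 10.8: 188 − 1·10.8 = 177.2.
ΔQ = 52.5333 − 10.8 = 41.7333; wedge = 177.2 − 130.25 = 46.95.
Deadweight loss = ½ × 41.7333 × 46.95 = $979.69 thousand.

$979.69 thousand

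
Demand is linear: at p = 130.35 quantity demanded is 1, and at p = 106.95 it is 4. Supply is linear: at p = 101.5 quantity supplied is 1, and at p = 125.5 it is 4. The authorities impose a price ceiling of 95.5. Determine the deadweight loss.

Demand slope = (106.95 − 130.35)/(4 − 1) = −7.8, so p = 138.15 − 7.8q.
Supply slope = (125.5 − 101.5)/(4 − 1) = 8, so p = 93.5 + 8q.
Competitive equilibrium: 138.15 − 7.8q = 93.5 + 8q → q* = 2.8259, p* = 116.1076.
At the ceiling p = 95.5, quantity supplied = (95.5 − 93.5)/8 = 0.25.
Willingness to pay at q' = 0.25: 138.15 − 7.8·0.25 = 136.2.
Δq = 2.8259 − 0.25 = 2.5759; wedge = 136.2 − 95.5 = 40.7.
Deadweight loss = ½ × 2.5759 × 40.7 = 52.42.

52.42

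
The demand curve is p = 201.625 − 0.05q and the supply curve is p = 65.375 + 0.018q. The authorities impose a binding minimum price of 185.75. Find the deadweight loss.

96668.50

Competitive equilibrium: 201.625 − 0.05q = 65.375 + 0.018q → q* = 2003.6765, p* = 101.4412.
At the floor p = 185.75, quantity demanded = (201.625 − 185.75)/0.05 = 317.5.
Sellers' marginal cost at q' = 317.5: 65.375 + 0.018·317.5 = 71.09.
Δq = 2003.6765 − 317.5 = 1686.1765; wedge = 185.75 − 71.09 = 114.66.
The triangle = ½ × 1686.1765 × 114.66 = 96668.50.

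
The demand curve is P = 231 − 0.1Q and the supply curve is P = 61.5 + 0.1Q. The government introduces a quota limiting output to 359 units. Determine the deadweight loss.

Competitive equilibrium: 231 − 0.1Q = 61.5 + 0.1Q → Q* = 847.5, P* = 146.25.
At Q = 359: demand price = 231 − 0.1·359 = 195.1; supply price = 61.5 + 0.1·359 = 97.4.
ΔQ = 847.5 − 359 = 488.5; wedge = 195.1 − 97.4 = 97.7.
Welfare loss = ½ × 488.5 × 97.7 = 23863.225.

23863.225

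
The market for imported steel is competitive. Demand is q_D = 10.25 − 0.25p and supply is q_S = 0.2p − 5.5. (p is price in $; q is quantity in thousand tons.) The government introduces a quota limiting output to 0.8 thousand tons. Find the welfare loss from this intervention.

In inverse form: demand p = 41 − 4q, supply p = 27.5 + 5q.
Competitive equilibrium: 41 − 4q = 27.5 + 5q → q* = 1.5, p* = 35.
At q = 0.8: demand price = 41 − 4·0.8 = 37.8; supply price = 27.5 + 5·0.8 = 31.5.
Δq = 1.5 − 0.8 = 0.7; wedge = 37.8 − 31.5 = 6.3.
The triangle = ½ × 0.7 × 6.3 = $2.205 thousand.

$2.205 thousand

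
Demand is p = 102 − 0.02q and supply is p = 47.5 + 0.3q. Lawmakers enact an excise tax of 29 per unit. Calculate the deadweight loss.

1314.06

Competitive equilibrium: 102 − 0.02q = 47.5 + 0.3q → q* = 170.3125, p* = 98.5938.
With the tax, the buyer price exceeds the seller price by 29: (102 − 0.02q) − (47.5 + 0.3q) = 29 → q' = 79.6875.
Δq = 170.3125 − 79.6875 = 90.625; the wedge equals the tax, 29.
Welfare loss = ½ × 90.625 × 29 = 1314.06.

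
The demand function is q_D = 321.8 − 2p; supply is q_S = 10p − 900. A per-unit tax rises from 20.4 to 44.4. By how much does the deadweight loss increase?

In inverse form: demand p = 160.9 − 0.5q, supply p = 90 + 0.1q.
Competitive equilibrium: 160.9 − 0.5q = 90 + 0.1q → q* = 118.1667, p* = 101.8167.
For a per-unit tax t: Δq = t/0.6, so DWL = ½·t·(t/0.6) = t²/1.2.
At t = 20.4: DWL = 346.8. At t = 44.4: DWL = 1642.8.
Increase = 1642.8 − 346.8 = 1296.

1296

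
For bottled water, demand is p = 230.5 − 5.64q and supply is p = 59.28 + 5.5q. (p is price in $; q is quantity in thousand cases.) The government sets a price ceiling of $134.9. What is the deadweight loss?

Competitive equilibrium: 230.5 − 5.64q = 59.28 + 5.5q → q* = 15.3698, p* = 143.8141.
At the ceiling p = 134.9, quantity supplied = (134.9 − 59.28)/5.5 = 13.7491.
Willingness to pay at q' = 13.7491: 230.5 − 5.64·13.7491 = 152.9551.
Δq = 15.3698 − 13.7491 = 1.6207; wedge = 152.9551 − 134.9 = 18.0551.
Welfare loss = ½ × 1.6207 × 18.0551 = $14.63 thousand.

$14.63 thousand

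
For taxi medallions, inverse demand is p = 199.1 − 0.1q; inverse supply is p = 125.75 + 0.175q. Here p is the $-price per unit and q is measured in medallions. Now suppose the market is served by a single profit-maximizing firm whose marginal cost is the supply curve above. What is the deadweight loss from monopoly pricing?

$695.62

Competitive equilibrium: 199.1 − 0.1q = 125.75 + 0.175q → q* = 266.7273, p* = 172.4273.
Marginal revenue: MR = 199.1 − 0.2q. Set MR = MC: 199.1 − 0.2q = 125.75 + 0.175q → q_m = 195.6.
Price p_m = 199.1 − 0.1·195.6 = 179.54; MC(q_m) = 125.75 + 0.175·195.6 = 159.98.
Competitive q* = 266.7273, so Δq = 71.1273; wedge = 179.54 − 159.98 = 19.56.
Welfare loss = ½ × 71.1273 × 19.56 = $695.62.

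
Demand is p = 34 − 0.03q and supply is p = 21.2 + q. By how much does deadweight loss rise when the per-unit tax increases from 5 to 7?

11.65

Competitive equilibrium: 34 − 0.03q = 21.2 + q → q* = 12.4272, p* = 33.6272.
For a per-unit tax t: Δq = t/1.03, so DWL = ½·t·(t/1.03) = t²/2.06.
At t = 5: DWL = 12.136. At t = 7: DWL = 23.786.
Increase = 23.786 − 12.136 = 11.65.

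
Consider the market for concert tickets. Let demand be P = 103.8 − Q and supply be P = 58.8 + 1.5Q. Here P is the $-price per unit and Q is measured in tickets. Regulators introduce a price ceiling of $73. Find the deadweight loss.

$91.02

Competitive equilibrium: 103.8 − Q = 58.8 + 1.5Q → Q* = 18, P* = 85.8.
At the ceiling P = 73, quantity supplied = (73 − 58.8)/1.5 = 9.4667.
Willingness to pay at Q' = 9.4667: 103.8 − 1·9.4667 = 94.3333.
ΔQ = 18 − 9.4667 = 8.5333; wedge = 94.3333 − 73 = 21.3333.
Welfare loss = ½ × 8.5333 × 21.3333 = $91.02.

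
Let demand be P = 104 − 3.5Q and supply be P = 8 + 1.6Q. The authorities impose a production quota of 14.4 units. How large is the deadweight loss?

Competitive equilibrium: 104 − 3.5Q = 8 + 1.6Q → Q* = 18.8235, P* = 38.1176.
At Q = 14.4: demand price = 104 − 3.5·14.4 = 53.6; supply price = 8 + 1.6·14.4 = 31.04.
ΔQ = 18.8235 − 14.4 = 4.4235; wedge = 53.6 − 31.04 = 22.56.
Welfare loss = ½ × 4.4235 × 22.56 = 49.90.

49.90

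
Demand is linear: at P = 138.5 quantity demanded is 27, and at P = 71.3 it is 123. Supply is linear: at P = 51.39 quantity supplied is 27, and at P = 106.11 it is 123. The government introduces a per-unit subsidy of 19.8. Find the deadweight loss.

154.35

Demand slope = (71.3 − 138.5)/(123 − 27) = −0.7, so P = 157.4 − 0.7Q.
Supply slope = (106.11 − 51.39)/(123 − 27) = 0.57, so P = 36 + 0.57Q.
Competitive equilibrium: 157.4 − 0.7Q = 36 + 0.57Q → Q* = 95.5906, P* = 90.4866.
The subsidy lowers effective supply by 19.8: P = 16.2 + 0.57Q.
New quantity: 157.4 − 0.7Q = 16.2 + 0.57Q → Q' = 111.1811.
Overproduction ΔQ = 111.1811 − 95.5906 = 15.5905; wedge = subsidy = 19.8.
The triangle = ½ × 15.5905 × 19.8 = 154.35.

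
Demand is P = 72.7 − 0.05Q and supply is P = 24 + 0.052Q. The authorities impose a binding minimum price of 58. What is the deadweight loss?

1716.37

Competitive equilibrium: 72.7 − 0.05Q = 24 + 0.052Q → Q* = 477.451, P* = 48.8275.
At the floor P = 58, quantity demanded = (72.7 − 58)/0.05 = 294.
Sellers' marginal cost at Q' = 294: 24 + 0.052·294 = 39.288.
ΔQ = 477.451 − 294 = 183.451; wedge = 58 − 39.288 = 18.712.
The triangle = ½ × 183.451 × 18.712 = 1716.37.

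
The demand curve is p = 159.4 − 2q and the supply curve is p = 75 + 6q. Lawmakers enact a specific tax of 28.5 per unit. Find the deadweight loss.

Competitive equilibrium: 159.4 − 2q = 75 + 6q → q* = 10.55, p* = 138.3.
With the tax, the buyer price exceeds the seller price by 28.5: (159.4 − 2q) − (75 + 6q) = 28.5 → q' = 6.9875.
Δq = 10.55 − 6.9875 = 3.5625; the wedge equals the tax, 28.5.
The triangle = ½ × 3.5625 × 28.5 = 50.77.

50.77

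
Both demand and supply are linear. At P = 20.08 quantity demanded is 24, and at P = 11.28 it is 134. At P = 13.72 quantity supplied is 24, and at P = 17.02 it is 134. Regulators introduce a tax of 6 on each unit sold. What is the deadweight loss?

Demand slope = (11.28 − 20.08)/(134 − 24) = −0.08, so P = 22 − 0.08Q.
Supply slope = (17.02 − 13.72)/(134 − 24) = 0.03, so P = 13 + 0.03Q.
Competitive equilibrium: 22 − 0.08Q = 13 + 0.03Q → Q* = 81.8182, P* = 15.4545.
With the tax, the buyer price exceeds the seller price by 6: (22 − 0.08Q) − (13 + 0.03Q) = 6 → Q' = 27.2727.
ΔQ = 81.8182 − 27.2727 = 54.5455; the wedge equals the tax, 6.
DWL = ½ × 54.5455 × 6 = 163.64.

163.64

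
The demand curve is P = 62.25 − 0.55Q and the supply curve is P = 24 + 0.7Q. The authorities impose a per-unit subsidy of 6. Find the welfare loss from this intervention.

14.40

Competitive equilibrium: 62.25 − 0.55Q = 24 + 0.7Q → Q* = 30.6, P* = 45.42.
The subsidy lowers effective supply by 6: P = 18 + 0.7Q.
New quantity: 62.25 − 0.55Q = 18 + 0.7Q → Q' = 35.4.
Overproduction ΔQ = 35.4 − 30.6 = 4.8; wedge = subsidy = 6.
Deadweight loss = ½ × 4.8 × 6 = 14.40.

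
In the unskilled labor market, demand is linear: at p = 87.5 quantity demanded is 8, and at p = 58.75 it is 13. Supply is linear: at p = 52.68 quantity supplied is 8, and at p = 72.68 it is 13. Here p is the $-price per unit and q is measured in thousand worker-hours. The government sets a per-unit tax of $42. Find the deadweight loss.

$90.46 thousand

Demand slope = (58.75 − 87.5)/(13 − 8) = −5.75, so p = 133.5 − 5.75q.
Supply slope = (72.68 − 52.68)/(13 − 8) = 4, so p = 20.68 + 4q.
Competitive equilibrium: 133.5 − 5.75q = 20.68 + 4q → q* = 11.5713, p* = 66.9651.
With the tax, the buyer price exceeds the seller price by 42: (133.5 − 5.75q) − (20.68 + 4q) = 42 → q' = 7.2636.
Δq = 11.5713 − 7.2636 = 4.3077; the wedge equals the tax, 42.
Welfare loss = ½ × 4.3077 × 42 = $90.46 thousand.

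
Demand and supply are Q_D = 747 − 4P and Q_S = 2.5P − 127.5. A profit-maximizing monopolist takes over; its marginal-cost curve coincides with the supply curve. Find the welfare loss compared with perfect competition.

In inverse form: demand P = 186.75 − 0.25Q, supply P = 51 + 0.4Q.
Competitive equilibrium: 186.75 − 0.25Q = 51 + 0.4Q → Q* = 208.84615, P* = 134.53846.
Marginal revenue: MR = 186.75 − 0.5Q. Set MR = MC: 186.75 − 0.5Q = 51 + 0.4Q → Q_m = 150.83333.
Price P_m = 186.75 − 0.25·150.83333 = 149.04167; MC(Q_m) = 51 + 0.4·150.83333 = 111.33333.
Competitive Q* = 208.84615, so ΔQ = 58.01282; wedge = 149.04167 − 111.33333 = 37.70834.
The triangle = ½ × 58.01282 × 37.70834 = 1093.78.

1093.78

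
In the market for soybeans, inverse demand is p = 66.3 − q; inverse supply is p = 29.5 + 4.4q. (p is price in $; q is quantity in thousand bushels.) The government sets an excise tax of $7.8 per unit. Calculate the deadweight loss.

$5.63 thousand

Competitive equilibrium: 66.3 − q = 29.5 + 4.4q → q* = 6.8148, p* = 59.4852.
With the tax, the buyer price exceeds the seller price by 7.8: (66.3 − q) − (29.5 + 4.4q) = 7.8 → q' = 5.3704.
Δq = 6.8148 − 5.3704 = 1.4444; the wedge equals the tax, 7.8.
Deadweight loss = ½ × 1.4444 × 7.8 = $5.63 thousand.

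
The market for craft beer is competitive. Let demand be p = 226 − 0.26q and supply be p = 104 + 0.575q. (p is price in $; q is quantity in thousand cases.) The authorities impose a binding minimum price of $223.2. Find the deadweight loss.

Competitive equilibrium: 226 − 0.26q = 104 + 0.575q → q* = 146.1078, p* = 188.012.
At the floor p = 223.2, quantity demanded = (226 − 223.2)/0.26 = 10.7692.
Sellers' marginal cost at q' = 10.7692: 104 + 0.575·10.7692 = 110.1923.
Δq = 146.1078 − 10.7692 = 135.3386; wedge = 223.2 − 110.1923 = 113.0077.
Deadweight loss = ½ × 135.3386 × 113.0077 = $7647.15 thousand.

$7647.15 thousand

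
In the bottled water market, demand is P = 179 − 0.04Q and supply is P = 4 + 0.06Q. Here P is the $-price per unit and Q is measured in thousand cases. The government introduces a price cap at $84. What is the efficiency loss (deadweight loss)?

$8680.56 thousand

Competitive equilibrium: 179 − 0.04Q = 4 + 0.06Q → Q* = 1750, P* = 109.
At the ceiling P = 84, quantity supplied = (84 − 4)/0.06 = 1333.3333.
Willingness to pay at Q' = 1333.3333: 179 − 0.04·1333.3333 = 125.6667.
ΔQ = 1750 − 1333.3333 = 416.6667; wedge = 125.6667 − 84 = 41.6667.
Welfare loss = ½ × 416.6667 × 41.6667 = $8680.56 thousand.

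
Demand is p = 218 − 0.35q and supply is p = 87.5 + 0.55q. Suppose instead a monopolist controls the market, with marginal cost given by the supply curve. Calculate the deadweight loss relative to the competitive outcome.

Competitive equilibrium: 218 − 0.35q = 87.5 + 0.55q → q* = 145, p* = 167.25.
Marginal revenue: MR = 218 − 0.7q. Set MR = MC: 218 − 0.7q = 87.5 + 0.55q → q_m = 104.4.
Price p_m = 218 − 0.35·104.4 = 181.46; MC(q_m) = 87.5 + 0.55·104.4 = 144.92.
Competitive q* = 145, so Δq = 40.6; wedge = 181.46 − 144.92 = 36.54.
DWL = ½ × 40.6 × 36.54 = 741.762.

741.762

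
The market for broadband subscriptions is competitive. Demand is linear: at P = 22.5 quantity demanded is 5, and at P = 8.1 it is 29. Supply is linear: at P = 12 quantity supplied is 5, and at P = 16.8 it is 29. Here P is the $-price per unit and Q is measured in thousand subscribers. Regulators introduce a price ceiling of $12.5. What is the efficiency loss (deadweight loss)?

Demand slope = (8.1 − 22.5)/(29 − 5) = −0.6, so P = 25.5 − 0.6Q.
Supply slope = (16.8 − 12)/(29 − 5) = 0.2, so P = 11 + 0.2Q.
Competitive equilibrium: 25.5 − 0.6Q = 11 + 0.2Q → Q* = 18.125, P* = 14.625.
At the ceiling P = 12.5, quantity supplied = (12.5 − 11)/0.2 = 7.5.
Willingness to pay at Q' = 7.5: 25.5 − 0.6·7.5 = 21.
ΔQ = 18.125 − 7.5 = 10.625; wedge = 21 − 12.5 = 8.5.
DWL = ½ × 10.625 × 8.5 = $45.16 thousand.

$45.16 thousand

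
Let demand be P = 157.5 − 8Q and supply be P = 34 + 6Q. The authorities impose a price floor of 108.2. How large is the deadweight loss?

49.49

Competitive equilibrium: 157.5 − 8Q = 34 + 6Q → Q* = 8.8214, P* = 86.9286.
At the floor P = 108.2, quantity demanded = (157.5 − 108.2)/8 = 6.1625.
Sellers' marginal cost at Q' = 6.1625: 34 + 6·6.1625 = 70.975.
ΔQ = 8.8214 − 6.1625 = 2.6589; wedge = 108.2 − 70.975 = 37.225.
Deadweight loss = ½ × 2.6589 × 37.225 = 49.49.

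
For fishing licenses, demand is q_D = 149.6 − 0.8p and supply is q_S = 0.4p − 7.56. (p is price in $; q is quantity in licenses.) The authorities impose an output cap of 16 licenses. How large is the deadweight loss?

$1558.08

In inverse form: demand p = 187 − 1.25q, supply p = 18.9 + 2.5q.
Competitive equilibrium: 187 − 1.25q = 18.9 + 2.5q → q* = 44.8267, p* = 130.9667.
At q = 16: demand price = 187 − 1.25·16 = 167; supply price = 18.9 + 2.5·16 = 58.9.
Δq = 44.8267 − 16 = 28.8267; wedge = 167 − 58.9 = 108.1.
The triangle = ½ × 28.8267 × 108.1 = $1558.08.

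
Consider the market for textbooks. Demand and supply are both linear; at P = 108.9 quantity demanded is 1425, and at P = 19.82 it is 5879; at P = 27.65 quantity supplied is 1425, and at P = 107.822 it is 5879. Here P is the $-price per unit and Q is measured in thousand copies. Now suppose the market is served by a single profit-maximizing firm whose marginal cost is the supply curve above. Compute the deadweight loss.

Demand slope = (19.82 − 108.9)/(5879 − 1425) = −0.02, so P = 137.4 − 0.02Q.
Supply slope = (107.822 − 27.65)/(5879 − 1425) = 0.018, so P = 2 + 0.018Q.
Competitive equilibrium: 137.4 − 0.02Q = 2 + 0.018Q → Q* = 3563.15789, P* = 66.13684.
Marginal revenue: MR = 137.4 − 0.04Q. Set MR = MC: 137.4 − 0.04Q = 2 + 0.018Q → Q_m = 2334.48276.
Price P_m = 137.4 − 0.02·2334.48276 = 90.71034; MC(Q_m) = 2 + 0.018·2334.48276 = 44.02069.
Competitive Q* = 3563.15789, so ΔQ = 1228.67513; wedge = 90.71034 − 44.02069 = 46.68965.
The triangle = ½ × 1228.67513 × 46.68965 = $28683.21 thousand.

$28683.21 thousand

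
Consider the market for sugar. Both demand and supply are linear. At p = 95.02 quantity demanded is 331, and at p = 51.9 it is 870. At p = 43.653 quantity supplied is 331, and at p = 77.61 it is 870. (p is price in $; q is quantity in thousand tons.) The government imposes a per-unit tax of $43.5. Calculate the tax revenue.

Demand slope = (51.9 − 95.02)/(870 − 331) = −0.08, so p = 121.5 − 0.08q.
Supply slope = (77.61 − 43.653)/(870 − 331) = 0.063, so p = 22.8 + 0.063q.
Competitive equilibrium: 121.5 − 0.08q = 22.8 + 0.063q → q* = 690.2098, p* = 66.2832.
With the tax, the buyer price exceeds the seller price by 43.5: (121.5 − 0.08q) − (22.8 + 0.063q) = 43.5 → q' = 386.014.
Tax revenue = 43.5 × 386.014 = $16791.61 thousand.

$16791.61 thousand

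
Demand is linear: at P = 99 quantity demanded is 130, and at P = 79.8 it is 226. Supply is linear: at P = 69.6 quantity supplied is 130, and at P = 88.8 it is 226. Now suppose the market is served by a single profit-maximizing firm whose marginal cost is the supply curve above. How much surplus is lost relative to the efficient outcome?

920.27

Demand slope = (79.8 − 99)/(226 − 130) = −0.2, so P = 125 − 0.2Q.
Supply slope = (88.8 − 69.6)/(226 − 130) = 0.2, so P = 43.6 + 0.2Q.
Competitive equilibrium: 125 − 0.2Q = 43.6 + 0.2Q → Q* = 203.5, P* = 84.3.
Marginal revenue: MR = 125 − 0.4Q. Set MR = MC: 125 − 0.4Q = 43.6 + 0.2Q → Q_m = 135.6667.
Price P_m = 125 − 0.2·135.6667 = 97.8667; MC(Q_m) = 43.6 + 0.2·135.6667 = 70.7333.
Competitive Q* = 203.5, so ΔQ = 67.8333; wedge = 97.8667 − 70.7333 = 27.1334.
Deadweight loss = ½ × 67.8333 × 27.1334 = 920.27.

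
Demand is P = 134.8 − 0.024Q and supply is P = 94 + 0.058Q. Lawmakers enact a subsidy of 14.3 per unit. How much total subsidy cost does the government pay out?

Competitive equilibrium: 134.8 − 0.024Q = 94 + 0.058Q → Q* = 497.561, P* = 122.8585.
The subsidy lowers effective supply by 14.3: P = 79.7 + 0.058Q.
New quantity: 134.8 − 0.024Q = 79.7 + 0.058Q → Q' = 671.9512.
Total subsidy cost = 14.3 × 671.9512 = 9608.90.

9608.90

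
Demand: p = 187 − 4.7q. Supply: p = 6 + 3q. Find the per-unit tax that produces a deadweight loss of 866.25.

Competitive equilibrium: 187 − 4.7q = 6 + 3q → q* = 23.5065, p* = 76.5195.
A tax t gives Δq = t/7.7 and wedge t, so DWL = t²/15.4.
t²/15.4 = 866.25 → t² = 13340.25 → t = 115.5.

115.5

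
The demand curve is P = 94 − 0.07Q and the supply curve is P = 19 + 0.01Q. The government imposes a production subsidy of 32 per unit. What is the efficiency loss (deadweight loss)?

6400

Competitive equilibrium: 94 − 0.07Q = 19 + 0.01Q → Q* = 937.5, P* = 28.375.
The subsidy lowers effective supply by 32: P = 0.01Q − 13.
New quantity: 94 − 0.07Q = 0.01Q − 13 → Q' = 1337.5.
Overproduction ΔQ = 1337.5 − 937.5 = 400; wedge = subsidy = 32.
DWL = ½ × 400 × 32 = 6400.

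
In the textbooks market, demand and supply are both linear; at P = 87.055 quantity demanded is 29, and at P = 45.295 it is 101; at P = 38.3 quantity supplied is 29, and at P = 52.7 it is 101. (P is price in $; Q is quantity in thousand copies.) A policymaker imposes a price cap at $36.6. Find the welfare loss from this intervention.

$1966.35 thousand

Demand slope = (45.295 − 87.055)/(101 − 29) = −0.58, so P = 103.875 − 0.58Q.
Supply slope = (52.7 − 38.3)/(101 − 29) = 0.2, so P = 32.5 + 0.2Q.
Competitive equilibrium: 103.875 − 0.58Q = 32.5 + 0.2Q → Q* = 91.50641, P* = 50.80128.
At the ceiling P = 36.6, quantity supplied = (36.6 − 32.5)/0.2 = 20.5.
Willingness to pay at Q' = 20.5: 103.875 − 0.58·20.5 = 91.985.
ΔQ = 91.50641 − 20.5 = 71.00641; wedge = 91.985 − 36.6 = 55.385.
DWL = ½ × 71.00641 × 55.385 = $1966.35 thousand.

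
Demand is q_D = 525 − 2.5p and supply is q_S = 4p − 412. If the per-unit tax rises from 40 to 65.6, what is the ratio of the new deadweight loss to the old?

In inverse form: demand p = 210 − 0.4q, supply p = 103 + 0.25q.
Competitive equilibrium: 210 − 0.4q = 103 + 0.25q → q* = 164.6154, p* = 144.1538.
For a per-unit tax t: Δq = t/0.65, so DWL = ½·t·(t/0.65) = t²/1.3.
At t = 40: DWL = 1230.769. At t = 65.6: DWL = 3310.277.
Ratio = (65.6/40)² = 2.6896.

2.6896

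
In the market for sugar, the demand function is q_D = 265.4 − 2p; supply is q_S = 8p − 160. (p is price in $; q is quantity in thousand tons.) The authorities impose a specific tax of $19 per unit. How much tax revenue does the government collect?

$2848.48 thousand

In inverse form: demand p = 132.7 − 0.5q, supply p = 20 + 0.125q.
Competitive equilibrium: 132.7 − 0.5q = 20 + 0.125q → q* = 180.32, p* = 42.54.
With the tax, the buyer price exceeds the seller price by 19: (132.7 − 0.5q) − (20 + 0.125q) = 19 → q' = 149.92.
Tax revenue = 19 × 149.92 = $2848.48 thousand.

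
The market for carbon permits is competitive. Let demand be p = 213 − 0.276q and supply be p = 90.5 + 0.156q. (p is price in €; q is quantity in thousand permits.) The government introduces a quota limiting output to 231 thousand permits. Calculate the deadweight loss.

€596.82 thousand

Competitive equilibrium: 213 − 0.276q = 90.5 + 0.156q → q* = 283.5648, p* = 134.7361.
At q = 231: demand price = 213 − 0.276·231 = 149.244; supply price = 90.5 + 0.156·231 = 126.536.
Δq = 283.5648 − 231 = 52.5648; wedge = 149.244 − 126.536 = 22.708.
DWL = ½ × 52.5648 × 22.708 = €596.82 thousand.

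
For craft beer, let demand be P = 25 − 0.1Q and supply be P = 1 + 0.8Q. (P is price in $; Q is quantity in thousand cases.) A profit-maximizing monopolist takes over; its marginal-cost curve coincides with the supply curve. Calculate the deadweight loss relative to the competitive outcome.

Competitive equilibrium: 25 − 0.1Q = 1 + 0.8Q → Q* = 26.6667, P* = 22.3333.
Marginal revenue: MR = 25 − 0.2Q. Set MR = MC: 25 − 0.2Q = 1 + 0.8Q → Q_m = 24.
Price P_m = 25 − 0.1·24 = 22.6; MC(Q_m) = 1 + 0.8·24 = 20.2.
Competitive Q* = 26.6667, so ΔQ = 2.6667; wedge = 22.6 − 20.2 = 2.4.
DWL = ½ × 2.6667 × 2.4 = $3.20 thousand.

$3.20 thousand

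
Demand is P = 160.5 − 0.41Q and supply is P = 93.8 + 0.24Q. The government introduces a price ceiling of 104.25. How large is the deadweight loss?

1134.15

Competitive equilibrium: 160.5 − 0.41Q = 93.8 + 0.24Q → Q* = 102.6154, P* = 118.4277.
At the ceiling P = 104.25, quantity supplied = (104.25 − 93.8)/0.24 = 43.5417.
Willingness to pay at Q' = 43.5417: 160.5 − 0.41·43.5417 = 142.6479.
ΔQ = 102.6154 − 43.5417 = 59.0737; wedge = 142.6479 − 104.25 = 38.3979.
Welfare loss = ½ × 59.0737 × 38.3979 = 1134.15.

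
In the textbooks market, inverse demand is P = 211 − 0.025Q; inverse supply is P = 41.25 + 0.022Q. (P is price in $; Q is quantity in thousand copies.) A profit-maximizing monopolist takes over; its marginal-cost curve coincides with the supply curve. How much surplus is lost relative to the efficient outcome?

$36957.85 thousand

Competitive equilibrium: 211 − 0.025Q = 41.25 + 0.022Q → Q* = 3611.70213, P* = 120.70745.
Marginal revenue: MR = 211 − 0.05Q. Set MR = MC: 211 − 0.05Q = 41.25 + 0.022Q → Q_m = 2357.63889.
Price P_m = 211 − 0.025·2357.63889 = 152.05903; MC(Q_m) = 41.25 + 0.022·2357.63889 = 93.11806.
Competitive Q* = 3611.70213, so ΔQ = 1254.06324; wedge = 152.05903 − 93.11806 = 58.94097.
DWL = ½ × 1254.06324 × 58.94097 = $36957.85 thousand.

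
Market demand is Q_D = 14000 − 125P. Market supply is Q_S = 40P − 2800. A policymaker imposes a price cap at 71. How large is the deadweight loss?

25073.67

In inverse form: demand P = 112 − 0.008Q, supply P = 70 + 0.025Q.
Competitive equilibrium: 112 − 0.008Q = 70 + 0.025Q → Q* = 1272.7273, P* = 101.8182.
At the ceiling P = 71, quantity supplied = (71 − 70)/0.025 = 40.
Willingness to pay at Q' = 40: 112 − 0.008·40 = 111.68.
ΔQ = 1272.7273 − 40 = 1232.7273; wedge = 111.68 − 71 = 40.68.
Deadweight loss = ½ × 1232.7273 × 40.68 = 25073.67.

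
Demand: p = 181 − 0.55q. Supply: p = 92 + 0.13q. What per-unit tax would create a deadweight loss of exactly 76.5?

10.2

Competitive equilibrium: 181 − 0.55q = 92 + 0.13q → q* = 130.8824, p* = 109.0147.
A tax t gives Δq = t/0.68 and wedge t, so DWL = t²/1.36.
t²/1.36 = 76.5 → t² = 104.04 → t = 10.2.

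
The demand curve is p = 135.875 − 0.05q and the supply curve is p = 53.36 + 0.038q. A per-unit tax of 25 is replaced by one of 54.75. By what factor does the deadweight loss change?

Competitive equilibrium: 135.875 − 0.05q = 53.36 + 0.038q → q* = 937.6705, p* = 88.9915.
For a per-unit tax t: Δq = t/0.088, so DWL = ½·t·(t/0.088) = t²/0.176.
At t = 25: DWL = 3551.136. At t = 54.75: DWL = 17031.605.
Ratio = (54.75/25)² = 4.7961.

4.7961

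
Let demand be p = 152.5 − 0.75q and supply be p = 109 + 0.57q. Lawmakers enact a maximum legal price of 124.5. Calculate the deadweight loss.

Competitive equilibrium: 152.5 − 0.75q = 109 + 0.57q → q* = 32.9545, p* = 127.7841.
At the ceiling p = 124.5, quantity supplied = (124.5 − 109)/0.57 = 27.193.
Willingness to pay at q' = 27.193: 152.5 − 0.75·27.193 = 132.1053.
Δq = 32.9545 − 27.193 = 5.7615; wedge = 132.1053 − 124.5 = 7.6053.
Welfare loss = ½ × 5.7615 × 7.6053 = 21.91.

21.91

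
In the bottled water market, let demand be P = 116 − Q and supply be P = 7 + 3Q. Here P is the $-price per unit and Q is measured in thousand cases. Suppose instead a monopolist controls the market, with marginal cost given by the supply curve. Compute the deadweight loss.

$59.405 thousand

Competitive equilibrium: 116 − Q = 7 + 3Q → Q* = 27.25, P* = 88.75.
Marginal revenue: MR = 116 − 2Q. Set MR = MC: 116 − 2Q = 7 + 3Q → Q_m = 21.8.
Price P_m = 116 − 1·21.8 = 94.2; MC(Q_m) = 7 + 3·21.8 = 72.4.
Competitive Q* = 27.25, so ΔQ = 5.45; wedge = 94.2 − 72.4 = 21.8.
The triangle = ½ × 5.45 × 21.8 = $59.405 thousand.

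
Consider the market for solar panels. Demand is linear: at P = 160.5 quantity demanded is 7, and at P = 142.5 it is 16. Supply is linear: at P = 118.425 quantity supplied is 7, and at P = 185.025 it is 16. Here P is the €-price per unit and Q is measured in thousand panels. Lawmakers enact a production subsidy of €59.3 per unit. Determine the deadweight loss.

Demand slope = (142.5 − 160.5)/(16 − 7) = −2, so P = 174.5 − 2Q.
Supply slope = (185.025 − 118.425)/(16 − 7) = 7.4, so P = 66.625 + 7.4Q.
Competitive equilibrium: 174.5 − 2Q = 66.625 + 7.4Q → Q* = 11.4761, P* = 151.5479.
The subsidy lowers effective supply by 59.3: P = 7.325 + 7.4Q.
New quantity: 174.5 − 2Q = 7.325 + 7.4Q → Q' = 17.7846.
Overproduction ΔQ = 17.7846 − 11.4761 = 6.3085; wedge = subsidy = 59.3.
Deadweight loss = ½ × 6.3085 × 59.3 = €187.05 thousand.

€187.05 thousand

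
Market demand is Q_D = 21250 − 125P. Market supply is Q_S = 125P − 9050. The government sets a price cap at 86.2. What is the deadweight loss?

153125

In inverse form: demand P = 170 − 0.008Q, supply P = 72.4 + 0.008Q.
Competitive equilibrium: 170 − 0.008Q = 72.4 + 0.008Q → Q* = 6100, P* = 121.2.
At the ceiling P = 86.2, quantity supplied = (86.2 − 72.4)/0.008 = 1725.
Willingness to pay at Q' = 1725: 170 − 0.008·1725 = 156.2.
ΔQ = 6100 − 1725 = 4375; wedge = 156.2 − 86.2 = 70.
The triangle = ½ × 4375 × 70 = 153125.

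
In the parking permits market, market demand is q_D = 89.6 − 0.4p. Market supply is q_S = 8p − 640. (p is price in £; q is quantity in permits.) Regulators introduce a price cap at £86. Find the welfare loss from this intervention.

£61.71

In inverse form: demand p = 224 − 2.5q, supply p = 80 + 0.125q.
Competitive equilibrium: 224 − 2.5q = 80 + 0.125q → q* = 54.8571, p* = 86.8571.
At the ceiling p = 86, quantity supplied = (86 − 80)/0.125 = 48.
Willingness to pay at q' = 48: 224 − 2.5·48 = 104.
Δq = 54.8571 − 48 = 6.8571; wedge = 104 − 86 = 18.
DWL = ½ × 6.8571 × 18 = £61.71.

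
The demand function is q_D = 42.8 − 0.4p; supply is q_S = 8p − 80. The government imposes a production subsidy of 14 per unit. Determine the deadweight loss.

37.33

In inverse form: demand p = 107 − 2.5q, supply p = 10 + 0.125q.
Competitive equilibrium: 107 − 2.5q = 10 + 0.125q → q* = 36.9524, p* = 14.619.
The subsidy lowers effective supply by 14: p = 0.125q − 4.
New quantity: 107 − 2.5q = 0.125q − 4 → q' = 42.2857.
Overproduction Δq = 42.2857 − 36.9524 = 5.3333; wedge = subsidy = 14.
The triangle = ½ × 5.3333 × 14 = 37.33.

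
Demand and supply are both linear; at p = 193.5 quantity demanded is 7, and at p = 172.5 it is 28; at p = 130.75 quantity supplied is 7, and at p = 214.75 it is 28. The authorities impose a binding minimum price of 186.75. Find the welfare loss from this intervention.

Demand slope = (172.5 − 193.5)/(28 − 7) = −1, so p = 200.5 − q.
Supply slope = (214.75 − 130.75)/(28 − 7) = 4, so p = 102.75 + 4q.
Competitive equilibrium: 200.5 − q = 102.75 + 4q → q* = 19.55, p* = 180.95.
At the floor p = 186.75, quantity demanded = (200.5 − 186.75)/1 = 13.75.
Sellers' marginal cost at q' = 13.75: 102.75 + 4·13.75 = 157.75.
Δq = 19.55 − 13.75 = 5.8; wedge = 186.75 − 157.75 = 29.
Welfare loss = ½ × 5.8 × 29 = 84.10.

84.10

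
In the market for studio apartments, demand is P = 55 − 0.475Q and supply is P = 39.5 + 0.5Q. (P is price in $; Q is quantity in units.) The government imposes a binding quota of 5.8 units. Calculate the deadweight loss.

$49.70

Competitive equilibrium: 55 − 0.475Q = 39.5 + 0.5Q → Q* = 15.8974, P* = 47.4487.
At Q = 5.8: demand price = 55 − 0.475·5.8 = 52.245; supply price = 39.5 + 0.5·5.8 = 42.4.
ΔQ = 15.8974 − 5.8 = 10.0974; wedge = 52.245 − 42.4 = 9.845.
Welfare loss = ½ × 10.0974 × 9.845 = $49.70.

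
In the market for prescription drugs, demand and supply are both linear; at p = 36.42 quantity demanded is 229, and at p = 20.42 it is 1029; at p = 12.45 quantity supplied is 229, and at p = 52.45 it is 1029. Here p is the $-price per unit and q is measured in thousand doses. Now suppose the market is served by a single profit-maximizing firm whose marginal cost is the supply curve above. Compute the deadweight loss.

$564.37 thousand

Demand slope = (20.42 − 36.42)/(1029 − 229) = −0.02, so p = 41 − 0.02q.
Supply slope = (52.45 − 12.45)/(1029 − 229) = 0.05, so p = 1 + 0.05q.
Competitive equilibrium: 41 − 0.02q = 1 + 0.05q → q* = 571.4286, p* = 29.5714.
Marginal revenue: MR = 41 − 0.04q. Set MR = MC: 41 − 0.04q = 1 + 0.05q → q_m = 444.4444.
Price p_m = 41 − 0.02·444.4444 = 32.1111; MC(q_m) = 1 + 0.05·444.4444 = 23.2222.
Competitive q* = 571.4286, so Δq = 126.9842; wedge = 32.1111 − 23.2222 = 8.8889.
DWL = ½ × 126.9842 × 8.8889 = $564.37 thousand.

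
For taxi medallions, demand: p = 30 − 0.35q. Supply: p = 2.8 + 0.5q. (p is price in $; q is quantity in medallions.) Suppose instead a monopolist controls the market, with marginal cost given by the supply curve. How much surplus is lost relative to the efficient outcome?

$37.02

Competitive equilibrium: 30 − 0.35q = 2.8 + 0.5q → q* = 32, p* = 18.8.
Marginal revenue: MR = 30 − 0.7q. Set MR = MC: 30 − 0.7q = 2.8 + 0.5q → q_m = 22.6667.
Price p_m = 30 − 0.35·22.6667 = 22.0667; MC(q_m) = 2.8 + 0.5·22.6667 = 14.1334.
Competitive q* = 32, so Δq = 9.3333; wedge = 22.0667 − 14.1334 = 7.9333.
Welfare loss = ½ × 9.3333 × 7.9333 = $37.02.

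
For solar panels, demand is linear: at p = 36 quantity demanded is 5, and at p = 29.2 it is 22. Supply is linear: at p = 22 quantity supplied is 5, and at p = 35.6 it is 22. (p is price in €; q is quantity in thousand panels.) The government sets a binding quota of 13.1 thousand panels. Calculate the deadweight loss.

€7.63 thousand

Demand slope = (29.2 − 36)/(22 − 5) = −0.4, so p = 38 − 0.4q.
Supply slope = (35.6 − 22)/(22 − 5) = 0.8, so p = 18 + 0.8q.
Competitive equilibrium: 38 − 0.4q = 18 + 0.8q → q* = 16.6667, p* = 31.3333.
At q = 13.1: demand price = 38 − 0.4·13.1 = 32.76; supply price = 18 + 0.8·13.1 = 28.48.
Δq = 16.6667 − 13.1 = 3.5667; wedge = 32.76 − 28.48 = 4.28.
Welfare loss = ½ × 3.5667 × 4.28 = €7.63 thousand.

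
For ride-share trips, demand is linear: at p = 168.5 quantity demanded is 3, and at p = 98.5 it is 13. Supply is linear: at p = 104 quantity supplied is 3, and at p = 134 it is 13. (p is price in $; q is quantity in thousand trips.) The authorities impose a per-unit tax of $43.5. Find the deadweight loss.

Demand slope = (98.5 − 168.5)/(13 − 3) = −7, so p = 189.5 − 7q.
Supply slope = (134 − 104)/(13 − 3) = 3, so p = 95 + 3q.
Competitive equilibrium: 189.5 − 7q = 95 + 3q → q* = 9.45, p* = 123.35.
With the tax, the buyer price exceeds the seller price by 43.5: (189.5 − 7q) − (95 + 3q) = 43.5 → q' = 5.1.
Δq = 9.45 − 5.1 = 4.35; the wedge equals the tax, 43.5.
Welfare loss = ½ × 4.35 × 43.5 = $94.61 thousand.

$94.61 thousand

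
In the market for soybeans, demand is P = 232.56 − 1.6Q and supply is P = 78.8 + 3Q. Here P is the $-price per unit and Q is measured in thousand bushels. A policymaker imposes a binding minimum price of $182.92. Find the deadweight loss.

Competitive equilibrium: 232.56 − 1.6Q = 78.8 + 3Q → Q* = 33.4261, P* = 179.0783.
At the floor P = 182.92, quantity demanded = (232.56 − 182.92)/1.6 = 31.025.
Sellers' marginal cost at Q' = 31.025: 78.8 + 3·31.025 = 171.875.
ΔQ = 33.4261 − 31.025 = 2.4011; wedge = 182.92 − 171.875 = 11.045.
The triangle = ½ × 2.4011 × 11.045 = $13.26 thousand.

$13.26 thousand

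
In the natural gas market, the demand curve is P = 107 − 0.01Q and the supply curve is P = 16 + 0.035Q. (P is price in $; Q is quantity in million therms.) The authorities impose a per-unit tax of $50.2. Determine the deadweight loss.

Competitive equilibrium: 107 − 0.01Q = 16 + 0.035Q → Q* = 2022.2222, P* = 86.7778.
With the tax, the buyer price exceeds the seller price by 50.2: (107 − 0.01Q) − (16 + 0.035Q) = 50.2 → Q' = 906.6667.
ΔQ = 2022.2222 − 906.6667 = 1115.5555; the wedge equals the tax, 50.2.
DWL = ½ × 1115.5555 × 50.2 = $28000.44 million.

$28000.44 million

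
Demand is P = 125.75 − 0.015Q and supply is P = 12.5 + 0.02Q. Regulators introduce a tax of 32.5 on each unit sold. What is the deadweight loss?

15089.29

Competitive equilibrium: 125.75 − 0.015Q = 12.5 + 0.02Q → Q* = 3235.7143, P* = 77.2143.
With the tax, the buyer price exceeds the seller price by 32.5: (125.75 − 0.015Q) − (12.5 + 0.02Q) = 32.5 → Q' = 2307.1429.
ΔQ = 3235.7143 − 2307.1429 = 928.5714; the wedge equals the tax, 32.5.
DWL = ½ × 928.5714 × 32.5 = 15089.29.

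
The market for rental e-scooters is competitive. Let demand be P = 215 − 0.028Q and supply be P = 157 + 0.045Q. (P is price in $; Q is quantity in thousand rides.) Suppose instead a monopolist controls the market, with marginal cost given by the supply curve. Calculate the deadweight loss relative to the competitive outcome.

Competitive equilibrium: 215 − 0.028Q = 157 + 0.045Q → Q* = 794.5205, P* = 192.7534.
Marginal revenue: MR = 215 − 0.056Q. Set MR = MC: 215 − 0.056Q = 157 + 0.045Q → Q_m = 574.2574.
Price P_m = 215 − 0.028·574.2574 = 198.9208; MC(Q_m) = 157 + 0.045·574.2574 = 182.8416.
Competitive Q* = 794.5205, so ΔQ = 220.2631; wedge = 198.9208 − 182.8416 = 16.0792.
DWL = ½ × 220.2631 × 16.0792 = $1770.83 thousand.

$1770.83 thousand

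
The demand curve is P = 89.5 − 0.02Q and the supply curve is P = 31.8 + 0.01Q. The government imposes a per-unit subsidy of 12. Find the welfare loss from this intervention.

2400

Competitive equilibrium: 89.5 − 0.02Q = 31.8 + 0.01Q → Q* = 1923.3333, P* = 51.0333.
The subsidy lowers effective supply by 12: P = 19.8 + 0.01Q.
New quantity: 89.5 − 0.02Q = 19.8 + 0.01Q → Q' = 2323.3333.
Overproduction ΔQ = 2323.3333 − 1923.3333 = 400; wedge = subsidy = 12.
Welfare loss = ½ × 400 × 12 = 2400.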